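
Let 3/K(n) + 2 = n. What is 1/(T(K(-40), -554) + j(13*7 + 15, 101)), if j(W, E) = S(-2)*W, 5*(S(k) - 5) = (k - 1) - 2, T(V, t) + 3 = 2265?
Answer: 1/2686 ≈ 0.00037230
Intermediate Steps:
K(n) = 3/(-2 + n)
T(V, t) = 2262 (T(V, t) = -3 + 2265 = 2262)
S(k) = 22/5 + k/5 (S(k) = 5 + ((k - 1) - 2)/5 = 5 + ((-1 + k) - 2)/5 = 5 + (-3 + k)/5 = 5 + (-3/5 + k/5) = 22/5 + k/5)
j(W, E) = 4*W (j(W, E) = (22/5 + (1/5)*(-2))*W = (22/5 - 2/5)*W = 4*W)
1/(T(K(-40), -554) + j(13*7 + 15, 101)) = 1/(2262 + 4*(13*7 + 15)) = 1/(2262 + 4*(91 + 15)) = 1/(2262 + 4*106) = 1/(2262 + 424) = 1/2686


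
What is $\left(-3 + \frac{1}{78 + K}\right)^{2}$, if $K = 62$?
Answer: $\frac{175561}{19600} \approx 8.9572$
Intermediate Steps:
$\left(-3 + \frac{1}{78 + K}\right)^{2} = \left(-3 + \frac{1}{78 + 62}\right)^{2} = \left(-3 + \frac{1}{140}\right)^{2} = \left(- \frac{419}{140}\right)^{2} = \frac{175561}{19600}$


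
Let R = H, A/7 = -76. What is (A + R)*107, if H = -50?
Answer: -62274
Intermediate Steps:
A = -532 (A = 7*(-76) = -532)
R = -50
(A + R)*107 = (-532 - 50)*107 = -582*107 = -62274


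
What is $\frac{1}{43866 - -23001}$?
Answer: $\frac{1}{66867} \approx 1.4955 \cdot 10^{-5}$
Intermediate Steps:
$\frac{1}{43866 - -23001} = \frac{1}{43866 + 23001} = \frac{1}{66867}$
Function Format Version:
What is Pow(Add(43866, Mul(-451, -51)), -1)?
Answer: Rational(1, 66867) ≈ 1.4955e-5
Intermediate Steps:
Pow(Add(43866, Mul(-451, -51)), -1) = Pow(Add(43866, 23001), -1) = Pow(66867, -1) = Rational(1, 66867)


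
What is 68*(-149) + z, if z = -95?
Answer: -10227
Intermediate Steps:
68*(-149) + z = 68*(-149) - 95 = -10132 - 95 = -10227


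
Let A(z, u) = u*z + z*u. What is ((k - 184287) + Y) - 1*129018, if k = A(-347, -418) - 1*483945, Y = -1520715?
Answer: -2027873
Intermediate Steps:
A(z, u) = 2*u*z (A(z, u) = u*z + u*z = 2*u*z)
k = -193853 (k = 2*(-418)*(-347) - 1*483945 = 290092 - 483945 = -193853)
((k - 184287) + Y) - 1*129018 = ((-193853 - 184287) - 1520715) - 1*129018 = (-378140 - 1520715) - 129018 = -1898855 - 129018 = -2027873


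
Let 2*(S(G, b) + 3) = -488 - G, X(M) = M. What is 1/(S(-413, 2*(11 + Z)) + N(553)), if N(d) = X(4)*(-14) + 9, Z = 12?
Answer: -2/175 ≈ -0.011429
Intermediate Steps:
S(G, b) = -247 - G/2 (S(G, b) = -3 + (-488 - G)/2 = -3 + (-244 - G/2) = -247 - G/2)
N(d) = -47 (N(d) = 4*(-14) + 9 = -56 + 9 = -47)
1/(S(-413, 2*(11 + Z)) + N(553)) = 1/((-247 - ½*(-413)) - 47) = 1/((-247 + 413/2) - 47) = 1/(-81/2 - 47) = 1/(-175/2) = -2/175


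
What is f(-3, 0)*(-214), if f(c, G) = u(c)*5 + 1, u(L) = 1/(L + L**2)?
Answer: -1177/3 ≈ -392.33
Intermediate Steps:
f(c, G) = 1 + 5/(c*(1 + c)) (f(c, G) = (1/(c*(1 + c)))*5 + 1 = 5/(c*(1 + c)) + 1 = 1 + 5/(c*(1 + c)))
f(-3, 0)*(-214) = ((5 - 3*(1 - 3))/((-3)*(1 - 3)))*(-214) = -1/3*(5 - 3*(-2))/(-2)*(-214) = -1/3*(-1/2)*(5 + 6)*(-214) = -1/3*(-1/2)*11*(-214) = (11/6)*(-214) = -1177/3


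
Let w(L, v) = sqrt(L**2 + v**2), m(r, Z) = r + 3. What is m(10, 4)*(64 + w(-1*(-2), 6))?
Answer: 832 + 26*sqrt(10) ≈ 914.22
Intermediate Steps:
m(r, Z) = 3 + r
m(10, 4)*(64 + w(-1*(-2), 6)) = (3 + 10)*(64 + sqrt((-1*(-2))**2 + 6**2)) = 13*(64 + sqrt(2**2 + 36)) = 13*(64 + sqrt(4 + 36)) = 13*(64 + sqrt(40)) = 13*(64 + 2*sqrt(10)) = 832 + 26*sqrt(10)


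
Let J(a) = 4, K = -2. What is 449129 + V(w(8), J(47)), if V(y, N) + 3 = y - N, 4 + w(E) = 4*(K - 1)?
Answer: 449106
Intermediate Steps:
w(E) = -16 (w(E) = -4 + 4*(-2 - 1) = -4 + 4*(-3) = -4 - 12 = -16)
V(y, N) = -3 + y - N (V(y, N) = -3 + (y - N) = -3 + y - N)
449129 + V(w(8), J(47)) = 449129 + (-3 - 16 - 1*4) = 449129 + (-3 - 16 - 4) = 449129 - 23 = 449106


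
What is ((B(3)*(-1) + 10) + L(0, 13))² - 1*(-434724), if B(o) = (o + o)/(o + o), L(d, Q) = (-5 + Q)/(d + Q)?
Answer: 73483981/169 ≈ 4.3482e+5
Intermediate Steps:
L(d, Q) = (-5 + Q)/(Q + d)
B(o) = 1 (B(o) = (2*o)/((2*o)) = (2*o)*(1/(2*o)) = 1)
((B(3)*(-1) + 10) + L(0, 13))² - 1*(-434724) = ((1*(-1) + 10) + (-5 + 13)/(13 + 0))² - 1*(-434724) = ((-1 + 10) + 8/13)² + 434724 = (9 + (1/13)*8)² + 434724 = (9 + 8/13)² + 434724 = (125/13)² + 434724 = 15625/169 + 434724 = 73483981/169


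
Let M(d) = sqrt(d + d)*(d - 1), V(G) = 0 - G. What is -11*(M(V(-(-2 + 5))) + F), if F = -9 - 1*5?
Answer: 154 - 22*sqrt(6) ≈ 100.11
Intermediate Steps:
V(G) = -G
M(d) = sqrt(2)*sqrt(d)*(-1 + d) (M(d) = sqrt(2*d)*(-1 + d) = (sqrt(2)*sqrt(d))*(-1 + d) = sqrt(2)*sqrt(d)*(-1 + d))
F = -14 (F = -9 - 5 = -14)
-11*(M(V(-(-2 + 5))) + F) = -11*(sqrt(2)*sqrt(-(-1)*(-2 + 5))*(-1 - (-1)*(-2 + 5)) - 14) = -11*(sqrt(2)*sqrt(-(-1)*3)*(-1 - (-1)*3) - 14) = -11*(sqrt(2)*sqrt(-1*(-3))*(-1 - 1*(-3)) - 14) = -11*(sqrt(2)*sqrt(3)*(-1 + 3) - 14) = -11*(sqrt(2)*sqrt(3)*2 - 14) = -11*(2*sqrt(6) - 14) = -11*(-14 + 2*sqrt(6)) = 154 - 22*sqrt(6)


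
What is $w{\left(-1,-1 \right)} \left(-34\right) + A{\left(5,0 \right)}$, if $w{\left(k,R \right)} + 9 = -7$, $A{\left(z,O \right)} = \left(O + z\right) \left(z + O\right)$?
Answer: $569$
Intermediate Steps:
$A{\left(z,O \right)} = \left(O + z\right)^{2}$ ($A{\left(z,O \right)} = \left(O + z\right) \left(O + z\right) = \left(O + z\right)^{2}$)
$w{\left(k,R \right)} = -16$ ($w{\left(k,R \right)} = -9 - 7 = -16$)
$w{\left(-1,-1 \right)} \left(-34\right) + A{\left(5,0 \right)} = \left(-16\right) \left(-34\right) + \left(0 + 5\right)^{2} = 544 + 5^{2} = 544 + 25 = 569$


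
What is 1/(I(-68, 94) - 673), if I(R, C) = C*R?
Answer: -1/7065 ≈ -0.00014154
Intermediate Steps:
1/(I(-68, 94) - 673) = 1/(94*(-68) - 673) = 1/(-6392 - 673) = 1/(-7065) = -1/7065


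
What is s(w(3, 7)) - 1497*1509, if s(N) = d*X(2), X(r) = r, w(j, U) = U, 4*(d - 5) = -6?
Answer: -2258966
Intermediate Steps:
d = 7/2 (d = 5 + (1/4)*(-6) = 5 - 3/2 = 7/2 ≈ 3.5000)
s(N) = 7 (s(N) = (7/2)*2 = 7)
s(w(3, 7)) - 1497*1509 = 7 - 1497*1509 = 7 - 2258973 = -2258966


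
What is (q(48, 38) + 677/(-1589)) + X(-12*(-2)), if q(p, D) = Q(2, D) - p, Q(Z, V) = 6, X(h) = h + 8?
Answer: -16567/1589 ≈ -10.426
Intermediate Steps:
X(h) = 8 + h
q(p, D) = 6 - p
(q(48, 38) + 677/(-1589)) + X(-12*(-2)) = ((6 - 1*48) + 677/(-1589)) + (8 - 12*(-2)) = ((6 - 48) + 677*(-1/1589)) + (8 + 24) = (-42 - 677/1589) + 32 = -67415/1589 + 32 = -16567/1589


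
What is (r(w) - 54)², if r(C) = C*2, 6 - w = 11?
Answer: 4096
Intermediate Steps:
w = -5 (w = 6 - 1*11 = 6 - 11 = -5)
r(C) = 2*C
(r(w) - 54)² = (2*(-5) - 54)² = (-10 - 54)² = (-64)² = 4096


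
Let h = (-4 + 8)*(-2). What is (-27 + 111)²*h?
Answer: -56448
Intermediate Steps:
h = -8 (h = 4*(-2) = -8)
(-27 + 111)²*h = (-27 + 111)²*(-8) = 84²*(-8) = 7056*(-8) = -56448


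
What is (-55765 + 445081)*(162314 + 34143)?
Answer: 76483853412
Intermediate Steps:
(-55765 + 445081)*(162314 + 34143) = 389316*196457 = 76483853412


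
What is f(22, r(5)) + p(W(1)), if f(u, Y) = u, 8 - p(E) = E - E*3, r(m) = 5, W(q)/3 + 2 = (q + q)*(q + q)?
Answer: 42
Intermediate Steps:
W(q) = -6 + 12*q² (W(q) = -6 + 3*((q + q)*(q + q)) = -6 + 3*((2*q)*(2*q)) = -6 + 3*(4*q²) = -6 + 12*q²)
p(E) = 8 + 2*E (p(E) = 8 - (E - E*3) = 8 - (E - 3*E) = 8 - (-2)*E = 8 + 2*E)
f(22, r(5)) + p(W(1)) = 22 + (8 + 2*(-6 + 12*1²)) = 22 + (8 + 2*(-6 + 12*1)) = 22 + (8 + 2*(-6 + 12)) = 22 + (8 + 2*6) = 22 + (8 + 12) = 22 + 20 = 42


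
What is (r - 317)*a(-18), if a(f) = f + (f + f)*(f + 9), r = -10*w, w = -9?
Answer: -69462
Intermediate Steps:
r = 90 (r = -10*(-9) = 90)
a(f) = f + 2*f*(9 + f) (a(f) = f + (2*f)*(9 + f) = f + 2*f*(9 + f))
(r - 317)*a(-18) = (90 - 317)*(-18*(19 + 2*(-18))) = -(-4086)*(19 - 36) = -(-4086)*(-17) = -227*306 = -69462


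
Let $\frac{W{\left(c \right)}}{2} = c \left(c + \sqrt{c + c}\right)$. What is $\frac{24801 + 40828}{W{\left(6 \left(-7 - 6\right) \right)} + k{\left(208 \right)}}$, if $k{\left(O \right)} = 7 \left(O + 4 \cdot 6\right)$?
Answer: $\frac{28286099}{6062990} + \frac{2559531 i \sqrt{39}}{24251960} \approx 4.6654 + 0.65909 i$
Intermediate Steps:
$k{\left(O \right)} = 168 + 7 O$ ($k{\left(O \right)} = 7 \left(O + 24\right) = 7 \left(24 + O\right) = 168 + 7 O$)
$W{\left(c \right)} = 2 c \left(c + \sqrt{2} \sqrt{c}\right)$ ($W{\left(c \right)} = 2 c \left(c + \sqrt{c + c}\right) = 2 c \left(c + \sqrt{2 c}\right) = 2 c \left(c + \sqrt{2} \sqrt{c}\right)$)
$\frac{24801 + 40828}{W{\left(6 \left(-7 - 6\right) \right)} + k{\left(208 \right)}} = \frac{24801 + 40828}{\left(2 \left(6 \left(-7 - 6\right)\right)^{2} + 2 \sqrt{2} \left(6 \left(-7 - 6\right)\right)^{\frac{3}{2}}\right) + \left(168 + 7 \cdot 208\right)} = \frac{65629}{\left(2 \left(6 \left(-13\right)\right)^{2} + 2 \sqrt{2} \left(6 \left(-13\right)\right)^{\frac{3}{2}}\right) + \left(168 + 1456\right)} = \frac{65629}{\left(2 \left(-78\right)^{2} + 2 \sqrt{2} \left(-78\right)^{\frac{3}{2}}\right) + 1624} = \frac{65629}{\left(2 \cdot 6084 + 2 \sqrt{2} \left(- 78 i \sqrt{78}\right)\right) + 1624} = \frac{65629}{\left(12168 - 312 i \sqrt{39}\right) + 1624} = \frac{65629}{13792 - 312 i \sqrt{39}}$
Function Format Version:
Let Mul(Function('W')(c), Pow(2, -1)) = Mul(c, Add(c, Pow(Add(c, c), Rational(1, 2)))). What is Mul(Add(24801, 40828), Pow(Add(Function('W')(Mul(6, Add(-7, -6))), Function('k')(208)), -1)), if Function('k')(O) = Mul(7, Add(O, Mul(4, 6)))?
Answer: Add(Rational(28286099, 6062990), Mul(Rational(2559531, 24251960), I, Pow(39, Rational(1, 2)))) ≈ Add(4.6654, Mul(0.65909, I))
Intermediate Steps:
Function('k')(O) = Add(168, Mul(7, O)) (Function('k')(O) = Mul(7, Add(O, 24)) = Mul(7, Add(24, O)) = Add(168, Mul(7, O)))
Function('W')(c) = Mul(2, c, Add(c, Mul(Pow(2, Rational(1, 2)), Pow(c, Rational(1, 2))))) (Function('W')(c) = Mul(2, Mul(c, Add(c, Pow(Add(c, c), Rational(1, 2))))) = Mul(2, Mul(c, Add(c, Pow(Mul(2, c), Rational(1, 2))))) = Mul(2, Mul(c, Add(c, Mul(Pow(2, Rational(1, 2)), Pow(c, Rational(1, 2)))))) = Mul(2, c, Add(c, Mul(Pow(2, Rational(1, 2)), Pow(c, Rational(1, 2))))))
Mul(Add(24801, 40828), Pow(Add(Function('W')(Mul(6, Add(-7, -6))), Function('k')(208)), -1)) = Mul(Add(24801, 40828), Pow(Add(Add(Mul(2, Pow(Mul(6, Add(-7, -6)), 2)), Mul(2, Pow(2, Rational(1, 2)), Pow(Mul(6, Add(-7, -6)), Rational(3, 2)))), Add(168, Mul(7, 208))), -1)) = Mul(65629, Pow(Add(Add(Mul(2, Pow(Mul(6, -13), 2)), Mul(2, Pow(2, Rational(1, 2)), Pow(Mul(6, -13), Rational(3, 2)))), Add(168, 1456)), -1)) = Mul(65629, Pow(Add(Add(Mul(2, Pow(-78, 2)), Mul(2, Pow(2, Rational(1, 2)), Pow(-78, Rational(3, 2)))), 1624), -1)) = Mul(65629, Pow(Add(Add(Mul(2, 6084), Mul(2, Pow(2, Rational(1, 2)), Mul(-78, I, Pow(78, Rational(1, 2))))), 1624), -1)) = Mul(65629, Pow(Add(Add(12168, Mul(-312, I, Pow(39, Rational(1, 2)))), 1624), -1)) = Mul(65629, Pow(Add(13792, Mul(-312, I, Pow(39, Rational(1, 2)))), -1))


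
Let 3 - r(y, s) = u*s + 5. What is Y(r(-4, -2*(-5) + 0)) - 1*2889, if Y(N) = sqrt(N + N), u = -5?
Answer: -2889 + 4*sqrt(6) ≈ -2879.2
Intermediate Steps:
r(y, s) = -2 + 5*s (r(y, s) = 3 - (-5*s + 5) = 3 - (5 - 5*s) = 3 + (-5 + 5*s) = -2 + 5*s)
Y(N) = sqrt(2)*sqrt(N) (Y(N) = sqrt(2*N) = sqrt(2)*sqrt(N))
Y(r(-4, -2*(-5) + 0)) - 1*2889 = sqrt(2)*sqrt(-2 + 5*(-2*(-5) + 0)) - 1*2889 = sqrt(2)*sqrt(-2 + 5*(10 + 0)) - 2889 = sqrt(2)*sqrt(-2 + 5*10) - 2889 = sqrt(2)*sqrt(-2 + 50) - 2889 = sqrt(2)*sqrt(48) - 2889 = sqrt(2)*(4*sqrt(3)) - 2889 = 4*sqrt(6) - 2889 = -2889 + 4*sqrt(6)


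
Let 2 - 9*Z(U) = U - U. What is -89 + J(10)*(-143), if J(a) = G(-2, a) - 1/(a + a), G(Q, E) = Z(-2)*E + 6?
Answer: -226373/180 ≈ -1257.6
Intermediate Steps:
Z(U) = 2/9 (Z(U) = 2/9 - (U - U)/9 = 2/9 - 1/9*0 = 2/9 + 0 = 2/9)
G(Q, E) = 6 + 2*E/9 (G(Q, E) = 2*E/9 + 6 = 6 + 2*E/9)
J(a) = 6 - 1/(2*a) + 2*a/9 (J(a) = (6 + 2*a/9) - 1/(a + a) = (6 + 2*a/9) - 1/(2*a) = 6 - 1/(2*a) + 2*a/9)
-89 + J(10)*(-143) = -89 + ((1/18)*(-9 + 4*10*(27 + 10))/10)*(-143) = -89 + ((1/18)*(1/10)*(-9 + 4*10*37))*(-143) = -89 + ((1/18)*(1/10)*(-9 + 1480))*(-143) = -89 + ((1/18)*(1/10)*1471)*(-143) = -89 + (1471/180)*(-143) = -89 - 210353/180 = -226373/180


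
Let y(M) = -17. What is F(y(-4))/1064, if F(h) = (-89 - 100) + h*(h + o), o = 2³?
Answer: -9/266 ≈ -0.033835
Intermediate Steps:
o = 8
F(h) = -189 + h*(8 + h) (F(h) = (-89 - 100) + h*(h + 8) = -189 + h*(8 + h))
F(y(-4))/1064 = (-189 + (-17)² + 8*(-17))/1064 = (-189 + 289 - 136)*(1/1064) = -36*1/1064 = -9/266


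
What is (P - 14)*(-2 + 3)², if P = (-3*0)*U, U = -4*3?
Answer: -14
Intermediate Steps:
U = -12
P = 0 (P = -3*0*(-12) = 0*(-12) = 0)
(P - 14)*(-2 + 3)² = (0 - 14)*(-2 + 3)² = -14*1² = -14*1 = -14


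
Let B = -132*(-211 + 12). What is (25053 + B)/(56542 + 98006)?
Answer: 17107/51516 ≈ 0.33207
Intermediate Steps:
B = 26268 (B = -132*(-199) = 26268)
(25053 + B)/(56542 + 98006) = (25053 + 26268)/(56542 + 98006) = 51321/154548 = 51321*(1/154548) = 17107/51516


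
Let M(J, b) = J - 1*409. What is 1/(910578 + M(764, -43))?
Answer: 1/910933 ≈ 1.0978e-6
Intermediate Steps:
M(J, b) = -409 + J (M(J, b) = J - 409 = -409 + J)
1/(910578 + M(764, -43)) = 1/(910578 + (-409 + 764)) = 1/(910578 + 355) = 1/910933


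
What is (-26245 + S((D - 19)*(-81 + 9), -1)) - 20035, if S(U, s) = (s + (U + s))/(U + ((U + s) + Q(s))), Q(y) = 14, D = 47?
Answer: -185997302/4019 ≈ -46280.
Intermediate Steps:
S(U, s) = (U + 2*s)/(14 + s + 2*U) (S(U, s) = (s + (U + s))/(U + ((U + s) + 14)) = (U + 2*s)/(U + (14 + U + s)) = (U + 2*s)/(14 + s + 2*U))
(-26245 + S((D - 19)*(-81 + 9), -1)) - 20035 = (-26245 + ((47 - 19)*(-81 + 9) + 2*(-1))/(14 - 1 + 2*((47 - 19)*(-81 + 9)))) - 20035 = (-26245 + (28*(-72) - 2)/(14 - 1 + 2*(28*(-72)))) - 20035 = (-26245 + (-2016 - 2)/(14 - 1 + 2*(-2016))) - 20035 = (-26245 - 2018/(14 - 1 - 4032)) - 20035 = (-26245 - 2018/(-4019)) - 20035 = (-26245 - 1/4019*(-2018)) - 20035 = (-26245 + 2018/4019) - 20035 = -105476637/4019 - 20035 = -185997302/4019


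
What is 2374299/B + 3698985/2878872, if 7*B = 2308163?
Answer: 18794993563217/2214968610712 ≈ 8.4854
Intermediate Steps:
B = 2308163/7 (B = (1/7)*2308163 = 2308163/7 ≈ 3.2974e+5)
2374299/B + 3698985/2878872 = 2374299/(2308163/7) + 3698985/2878872 = 2374299*(7/2308163) + 3698985*(1/2878872) = 16620093/2308163 + 1232995/959624 = 18794993563217/2214968610712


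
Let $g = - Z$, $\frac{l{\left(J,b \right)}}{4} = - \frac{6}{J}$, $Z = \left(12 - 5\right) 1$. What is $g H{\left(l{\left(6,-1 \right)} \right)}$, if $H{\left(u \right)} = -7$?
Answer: $49$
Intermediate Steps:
$Z = 7$ ($Z = 7 \cdot 1 = 7$)
$l{\left(J,b \right)} = - \frac{24}{J}$ ($l{\left(J,b \right)} = 4 \left(- \frac{6}{J}\right) = - \frac{24}{J}$)
$g = -7$ ($g = \left(-1\right) 7 = -7$)
$g H{\left(l{\left(6,-1 \right)} \right)} = \left(-7\right) \left(-7\right) = 49$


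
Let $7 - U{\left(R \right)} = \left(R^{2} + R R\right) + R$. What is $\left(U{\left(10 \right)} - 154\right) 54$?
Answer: $-19278$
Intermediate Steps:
$U{\left(R \right)} = 7 - R - 2 R^{2}$ ($U{\left(R \right)} = 7 - \left(\left(R^{2} + R R\right) + R\right) = 7 - \left(\left(R^{2} + R^{2}\right) + R\right) = 7 - \left(2 R^{2} + R\right) = 7 - \left(R + 2 R^{2}\right) = 7 - R - 2 R^{2}$)
$\left(U{\left(10 \right)} - 154\right) 54 = \left(\left(7 - 10 - 2 \cdot 10^{2}\right) - 154\right) 54 = \left(\left(7 - 10 - 200\right) - 154\right) 54 = \left(-203 - 154\right) 54 = \left(-357\right) 54 = -19278$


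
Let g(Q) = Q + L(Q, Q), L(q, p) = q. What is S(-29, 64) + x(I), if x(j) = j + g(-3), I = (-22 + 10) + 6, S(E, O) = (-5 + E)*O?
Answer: -2188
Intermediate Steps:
S(E, O) = O*(-5 + E)
I = -6 (I = -12 + 6 = -6)
g(Q) = 2*Q (g(Q) = Q + Q = 2*Q)
x(j) = -6 + j (x(j) = j + 2*(-3) = j - 6 = -6 + j)
S(-29, 64) + x(I) = 64*(-5 - 29) + (-6 - 6) = 64*(-34) - 12 = -2176 - 12 = -2188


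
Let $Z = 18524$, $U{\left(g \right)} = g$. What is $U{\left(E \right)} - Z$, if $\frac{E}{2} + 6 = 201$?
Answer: $-18134$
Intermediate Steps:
$E = 390$ ($E = -12 + 2 \cdot 201 = -12 + 402 = 390$)
$U{\left(E \right)} - Z = 390 - 18524 = -18134$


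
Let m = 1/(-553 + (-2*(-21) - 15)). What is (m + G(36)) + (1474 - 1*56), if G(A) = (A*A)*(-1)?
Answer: 64171/526 ≈ 122.00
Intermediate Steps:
m = -1/526 (m = 1/(-553 + (42 - 15)) = 1/(-553 + 27) = 1/(-526) = -1/526 ≈ -0.0019011)
G(A) = -A² (G(A) = A²*(-1) = -A²)
(m + G(36)) + (1474 - 1*56) = (-1/526 - 1*36²) + (1474 - 1*56) = (-1/526 - 1*1296) + (1474 - 56) = (-1/526 - 1296) + 1418 = -681697/526 + 1418 = 64171/526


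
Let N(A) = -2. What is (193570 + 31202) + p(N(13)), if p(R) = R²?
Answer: 224776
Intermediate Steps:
(193570 + 31202) + p(N(13)) = (193570 + 31202) + (-2)² = 224772 + 4 = 224776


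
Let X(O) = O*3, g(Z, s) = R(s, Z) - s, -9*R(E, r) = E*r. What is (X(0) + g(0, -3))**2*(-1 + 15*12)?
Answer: 1611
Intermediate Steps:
R(E, r) = -E*r/9
g(Z, s) = -s - Z*s/9 (g(Z, s) = -s*Z/9 - s = -Z*s/9 - s = -s - Z*s/9)
X(O) = 3*O
(X(0) + g(0, -3))**2*(-1 + 15*12) = (3*0 + (1/9)*(-3)*(-9 - 1*0))**2*(-1 + 15*12) = (0 + (1/9)*(-3)*(-9 + 0))**2*(-1 + 180) = (0 + (1/9)*(-3)*(-9))**2*179 = (0 + 3)**2*179 = 3**2*179 = 9*179 = 1611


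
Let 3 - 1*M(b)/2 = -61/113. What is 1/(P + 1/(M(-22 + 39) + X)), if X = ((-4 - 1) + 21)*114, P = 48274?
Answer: 206912/9988470001 ≈ 2.0715e-5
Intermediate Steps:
M(b) = 800/113 (M(b) = 6 - (-122)/113 = 6 - 2*(-61/113) = 6 + 122/113 = 800/113)
X = 1824 (X = (-5 + 21)*114 = 16*114 = 1824)
1/(P + 1/(M(-22 + 39) + X)) = 1/(48274 + 1/(800/113 + 1824)) = 1/(48274 + 1/(206912/113)) = 1/(48274 + 113/206912) = 1/(9988470001/206912) = 206912/9988470001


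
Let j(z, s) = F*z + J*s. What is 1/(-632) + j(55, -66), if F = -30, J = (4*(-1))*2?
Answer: -709105/632 ≈ -1122.0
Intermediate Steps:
J = -8 (J = -4*2 = -8)
j(z, s) = -30*z - 8*s
1/(-632) + j(55, -66) = 1/(-632) + (-30*55 - 8*(-66)) = -1/632 + (-1650 + 528) = -1/632 - 1122 = -709105/632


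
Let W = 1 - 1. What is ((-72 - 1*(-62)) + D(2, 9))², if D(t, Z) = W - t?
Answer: 144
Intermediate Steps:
W = 0
D(t, Z) = -t (D(t, Z) = 0 - t = -t)
((-72 - 1*(-62)) + D(2, 9))² = ((-72 - 1*(-62)) - 1*2)² = ((-72 + 62) - 2)² = (-10 - 2)² = (-12)² = 144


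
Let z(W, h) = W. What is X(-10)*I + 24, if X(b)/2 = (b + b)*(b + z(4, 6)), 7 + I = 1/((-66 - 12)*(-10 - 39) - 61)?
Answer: -6227976/3761 ≈ -1655.9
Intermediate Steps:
I = -26326/3761 (I = -7 + 1/((-66 - 12)*(-10 - 39) - 61) = -7 + 1/(-78*(-49) - 61) = -7 + 1/(3822 - 61) = -7 + 1/3761 = -26326/3761 ≈ -6.9997)
X(b) = 4*b*(4 + b) (X(b) = 2*((b + b)*(b + 4)) = 2*((2*b)*(4 + b)) = 2*(2*b*(4 + b)) = 4*b*(4 + b))
X(-10)*I + 24 = (4*(-10)*(4 - 10))*(-26326/3761) + 24 = (4*(-10)*(-6))*(-26326/3761) + 24 = 240*(-26326/3761) + 24 = -6318240/3761 + 24 = -6227976/3761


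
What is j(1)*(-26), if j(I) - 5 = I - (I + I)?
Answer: -104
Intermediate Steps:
j(I) = 5 - I (j(I) = 5 + (I - (I + I)) = 5 + (I - 2*I) = 5 - I)
j(1)*(-26) = (5 - 1*1)*(-26) = (5 - 1)*(-26) = 4*(-26) = -104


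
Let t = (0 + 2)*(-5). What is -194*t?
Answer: 1940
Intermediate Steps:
t = -10 (t = 2*(-5) = -10)
-194*t = -194*(-10) = 1940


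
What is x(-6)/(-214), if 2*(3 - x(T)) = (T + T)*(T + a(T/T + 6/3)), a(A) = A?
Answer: 15/214 ≈ 0.070093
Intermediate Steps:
x(T) = 3 - T*(3 + T) (x(T) = 3 - (T + T)*(T + (T/T + 6/3))/2 = 3 - 2*T*(T + (1 + 6*(⅓)))/2 = 3 - 2*T*(T + (1 + 2))/2 = 3 - 2*T*(T + 3)/2 = 3 - 2*T*(3 + T)/2 = 3 - T*(3 + T))
x(-6)/(-214) = (3 - 1*(-6)² - 3*(-6))/(-214) = -(3 - 1*36 + 18)/214 = -(3 - 36 + 18)/214 = -1/214*(-15) = 15/214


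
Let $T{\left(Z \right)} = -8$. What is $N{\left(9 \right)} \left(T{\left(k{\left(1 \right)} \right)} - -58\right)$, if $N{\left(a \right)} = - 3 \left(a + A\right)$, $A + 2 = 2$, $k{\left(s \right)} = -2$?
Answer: $-1350$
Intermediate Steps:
$A = 0$ ($A = -2 + 2 = 0$)
$N{\left(a \right)} = - 3 a$ ($N{\left(a \right)} = - 3 \left(a + 0\right) = - 3 a$)
$N{\left(9 \right)} \left(T{\left(k{\left(1 \right)} \right)} - -58\right) = \left(-3\right) 9 \left(-8 - -58\right) = - 27 \left(-8 + \left(-2 + 60\right)\right) = - 27 \left(-8 + 58\right) = \left(-27\right) 50 = -1350$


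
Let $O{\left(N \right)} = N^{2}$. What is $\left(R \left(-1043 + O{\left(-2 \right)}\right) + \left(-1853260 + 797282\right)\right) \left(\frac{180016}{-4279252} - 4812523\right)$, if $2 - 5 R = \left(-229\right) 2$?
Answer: $\frac{5928837220734325898}{1069813} \approx 5.5419 \cdot 10^{12}$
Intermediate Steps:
$R = 92$ ($R = \frac{2}{5} - \frac{\left(-229\right) 2}{5} = \frac{2}{5} - - \frac{458}{5} = \frac{2}{5} + \frac{458}{5} = 92$)
$\left(R \left(-1043 + O{\left(-2 \right)}\right) + \left(-1853260 + 797282\right)\right) \left(\frac{180016}{-4279252} - 4812523\right) = \left(92 \left(-1043 + \left(-2\right)^{2}\right) + \left(-1853260 + 797282\right)\right) \left(\frac{180016}{-4279252} - 4812523\right) = \left(92 \left(-1043 + 4\right) - 1055978\right) \left(180016 \left(- \frac{1}{4279252}\right) - 4812523\right) = \left(92 \left(-1039\right) - 1055978\right) \left(- \frac{45004}{1069813} - 4812523\right) = \left(-95588 - 1055978\right) \left(- \frac{5148499713203}{1069813}\right) = \left(-1151566\right) \left(- \frac{5148499713203}{1069813}\right) = \frac{5928837220734325898}{1069813}$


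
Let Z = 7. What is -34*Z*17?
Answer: -4046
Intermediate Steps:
-34*Z*17 = -34*7*17 = -238*17 = -4046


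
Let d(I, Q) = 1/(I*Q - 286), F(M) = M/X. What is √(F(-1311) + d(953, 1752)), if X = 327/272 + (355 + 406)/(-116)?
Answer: √1948837643638876429754/2822236922 ≈ 15.642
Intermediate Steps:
X = -42265/7888 (X = 327*(1/272) + 761*(-1/116) = 327/272 - 761/116 = -42265/7888 ≈ -5.3581)
F(M) = -7888*M/42265 (F(M) = M/(-42265/7888) = M*(-7888/42265) = -7888*M/42265)
d(I, Q) = 1/(-286 + I*Q)
√(F(-1311) + d(953, 1752)) = √(-7888/42265*(-1311) + 1/(-286 + 953*1752)) = √(10341168/42265 + 1/(-286 + 1669656)) = √(10341168/42265 + 1/1669370) = √(690529426657/2822236922) = √1948837643638876429754/2822236922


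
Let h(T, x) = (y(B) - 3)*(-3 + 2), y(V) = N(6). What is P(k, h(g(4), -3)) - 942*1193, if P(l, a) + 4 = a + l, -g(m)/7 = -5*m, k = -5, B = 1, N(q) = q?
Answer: -1123818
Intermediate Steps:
y(V) = 6
g(m) = 35*m (g(m) = -(-35)*m = 35*m)
h(T, x) = -3 (h(T, x) = (6 - 3)*(-3 + 2) = 3*(-1) = -3)
P(l, a) = -4 + a + l (P(l, a) = -4 + (a + l) = -4 + a + l)
P(k, h(g(4), -3)) - 942*1193 = (-4 - 3 - 5) - 942*1193 = -12 - 1123806 = -1123818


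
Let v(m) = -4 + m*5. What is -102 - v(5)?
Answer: -123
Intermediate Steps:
v(m) = -4 + 5*m
-102 - v(5) = -102 - (-4 + 5*5) = -102 - (-4 + 25) = -102 - 1*21 = -102 - 21 = -123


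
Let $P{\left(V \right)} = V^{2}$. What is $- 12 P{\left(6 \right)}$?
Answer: $-432$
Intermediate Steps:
$- 12 P{\left(6 \right)} = - 12 \cdot 6^{2} = \left(-12\right) 36 = -432$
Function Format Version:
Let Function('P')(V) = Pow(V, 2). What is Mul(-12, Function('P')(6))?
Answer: -432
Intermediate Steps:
Mul(-12, Function('P')(6)) = Mul(-12, Pow(6, 2)) = Mul(-12, 36) = -432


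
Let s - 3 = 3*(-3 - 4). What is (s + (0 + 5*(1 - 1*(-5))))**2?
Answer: 144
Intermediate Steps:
s = -18 (s = 3 + 3*(-3 - 4) = 3 + 3*(-7) = 3 - 21 = -18)
(s + (0 + 5*(1 - 1*(-5))))**2 = (-18 + (0 + 5*(1 - 1*(-5))))**2 = (-18 + (0 + 5*(1 + 5)))**2 = (-18 + (0 + 5*6))**2 = (-18 + (0 + 30))**2 = (-18 + 30)**2 = 12**2 = 144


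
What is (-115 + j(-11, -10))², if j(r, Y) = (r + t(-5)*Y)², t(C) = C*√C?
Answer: 150050036 + 27486800*I*√5 ≈ 1.5005e+8 + 6.1462e+7*I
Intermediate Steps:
t(C) = C^(3/2)
j(r, Y) = (r - 5*I*Y*√5)² (j(r, Y) = (r + (-5)^(3/2)*Y)² = (r + (-5*I*√5)*Y)² = (r - 5*I*Y*√5)²)
(-115 + j(-11, -10))² = (-115 + (-11 - 5*I*(-10)*√5)²)² = (-115 + (-11 + 50*I*√5)²)²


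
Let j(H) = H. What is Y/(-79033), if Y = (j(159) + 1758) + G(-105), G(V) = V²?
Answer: -12942/79033 ≈ -0.16375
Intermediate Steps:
Y = 12942 (Y = (159 + 1758) + (-105)² = 1917 + 11025 = 12942)
Y/(-79033) = 12942/(-79033) = 12942*(-1/79033) = -12942/79033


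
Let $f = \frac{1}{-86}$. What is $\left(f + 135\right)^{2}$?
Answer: $\frac{134768881}{7396} \approx 18222.0$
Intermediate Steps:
$f = - \frac{1}{86} \approx -0.011628$
$\left(f + 135\right)^{2} = \left(- \frac{1}{86} + 135\right)^{2} = \left(\frac{11609}{86}\right)^{2} = \frac{134768881}{7396}$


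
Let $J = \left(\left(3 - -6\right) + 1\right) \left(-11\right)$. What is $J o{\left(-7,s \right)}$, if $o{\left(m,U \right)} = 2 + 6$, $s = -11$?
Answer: $-880$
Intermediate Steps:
$o{\left(m,U \right)} = 8$
$J = -110$ ($J = \left(\left(3 + 6\right) + 1\right) \left(-11\right) = \left(9 + 1\right) \left(-11\right) = 10 \left(-11\right) = -110$)
$J o{\left(-7,s \right)} = \left(-110\right) 8 = -880$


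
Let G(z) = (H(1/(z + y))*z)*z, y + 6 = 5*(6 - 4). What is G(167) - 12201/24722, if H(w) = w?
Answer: 687385487/4227462 ≈ 162.60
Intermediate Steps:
y = 4 (y = -6 + 5*(6 - 4) = -6 + 5*2 = -6 + 10 = 4)
G(z) = z²/(4 + z) (G(z) = (z/(z + 4))*z = (z/(4 + z))*z = z²/(4 + z))
G(167) - 12201/24722 = 167²/(4 + 167) - 12201/24722 = 27889/171 - 12201*1/24722 = 27889*(1/171) - 12201/24722 = 27889/171 - 12201/24722 = 687385487/4227462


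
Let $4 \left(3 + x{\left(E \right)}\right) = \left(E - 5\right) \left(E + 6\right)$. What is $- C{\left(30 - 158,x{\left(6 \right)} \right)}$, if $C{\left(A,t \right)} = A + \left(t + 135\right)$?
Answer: $-7$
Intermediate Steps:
$x{\left(E \right)} = -3 + \frac{\left(-5 + E\right) \left(6 + E\right)}{4}$ ($x{\left(E \right)} = -3 + \frac{\left(E - 5\right) \left(E + 6\right)}{4} = -3 + \frac{\left(-5 + E\right) \left(6 + E\right)}{4}$)
$C{\left(A,t \right)} = 135 + A + t$ ($C{\left(A,t \right)} = A + \left(135 + t\right) = 135 + A + t$)
$- C{\left(30 - 158,x{\left(6 \right)} \right)} = - (135 + \left(30 - 158\right) + \left(- \frac{21}{2} + \frac{1}{4} \cdot 6 + \frac{6^{2}}{4}\right)) = - (135 + \left(30 - 158\right) + \left(- \frac{21}{2} + \frac{3}{2} + \frac{1}{4} \cdot 36\right)) = - (135 - 128 + \left(- \frac{21}{2} + \frac{3}{2} + 9\right)) = - (135 - 128 + 0) = \left(-1\right) 7 = -7$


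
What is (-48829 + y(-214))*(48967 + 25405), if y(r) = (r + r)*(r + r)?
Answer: 9992250060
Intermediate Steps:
y(r) = 4*r**2 (y(r) = (2*r)*(2*r) = 4*r**2)
(-48829 + y(-214))*(48967 + 25405) = (-48829 + 4*(-214)**2)*(48967 + 25405) = (-48829 + 4*45796)*74372 = (-48829 + 183184)*74372 = 134355*74372 = 9992250060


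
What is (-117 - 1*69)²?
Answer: 34596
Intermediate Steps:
(-117 - 1*69)² = (-117 - 69)² = (-186)² = 34596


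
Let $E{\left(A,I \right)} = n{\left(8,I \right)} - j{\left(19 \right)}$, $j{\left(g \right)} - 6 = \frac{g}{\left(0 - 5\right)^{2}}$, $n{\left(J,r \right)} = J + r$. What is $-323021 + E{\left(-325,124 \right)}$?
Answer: $- \frac{8072394}{25} \approx -3.229 \cdot 10^{5}$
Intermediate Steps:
$j{\left(g \right)} = 6 + \frac{g}{25}$ ($j{\left(g \right)} = 6 + \frac{g}{\left(0 - 5\right)^{2}} = 6 + \frac{g}{\left(-5\right)^{2}} = 6 + \frac{g}{25}$)
$E{\left(A,I \right)} = \frac{31}{25} + I$ ($E{\left(A,I \right)} = \left(8 + I\right) - \left(6 + \frac{1}{25} \cdot 19\right) = \left(8 + I\right) - \left(6 + \frac{19}{25}\right) = \left(8 + I\right) - \frac{169}{25} = \frac{31}{25} + I$)
$-323021 + E{\left(-325,124 \right)} = -323021 + \left(\frac{31}{25} + 124\right) = -323021 + \frac{3131}{25} = - \frac{8072394}{25}$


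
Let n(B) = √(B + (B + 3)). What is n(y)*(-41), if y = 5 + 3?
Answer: -41*√19 ≈ -178.71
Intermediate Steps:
y = 8
n(B) = √(3 + 2*B) (n(B) = √(B + (3 + B)) = √(3 + 2*B))
n(y)*(-41) = √(3 + 2*8)*(-41) = √(3 + 16)*(-41) = √19*(-41) = -41*√19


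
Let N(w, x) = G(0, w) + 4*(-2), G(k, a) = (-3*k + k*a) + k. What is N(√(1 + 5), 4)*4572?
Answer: -36576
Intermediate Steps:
G(k, a) = -2*k + a*k (G(k, a) = (-3*k + a*k) + k = -2*k + a*k)
N(w, x) = -8 (N(w, x) = 0*(-2 + w) + 4*(-2) = 0 - 8 = -8)
N(√(1 + 5), 4)*4572 = -8*4572 = -36576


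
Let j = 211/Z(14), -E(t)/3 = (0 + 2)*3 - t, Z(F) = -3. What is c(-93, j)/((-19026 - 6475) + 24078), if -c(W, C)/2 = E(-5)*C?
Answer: 4642/1423 ≈ 3.2621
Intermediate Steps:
E(t) = -18 + 3*t (E(t) = -3*((0 + 2)*3 - t) = -3*(2*3 - t) = -3*(6 - t) = -18 + 3*t)
j = -211/3 (j = 211/(-3) = 211*(-⅓) = -211/3 ≈ -70.333)
c(W, C) = 66*C (c(W, C) = -2*(-18 + 3*(-5))*C = -2*(-18 - 15)*C = -(-66)*C = 66*C)
c(-93, j)/((-19026 - 6475) + 24078) = (66*(-211/3))/((-19026 - 6475) + 24078) = -4642/(-25501 + 24078) = -4642/(-1423) = -4642*(-1/1423) = 4642/1423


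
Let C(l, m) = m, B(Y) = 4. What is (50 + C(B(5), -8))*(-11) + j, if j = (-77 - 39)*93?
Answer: -11250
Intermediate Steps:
j = -10788 (j = -116*93 = -10788)
(50 + C(B(5), -8))*(-11) + j = (50 - 8)*(-11) - 10788 = 42*(-11) - 10788 = -462 - 10788 = -11250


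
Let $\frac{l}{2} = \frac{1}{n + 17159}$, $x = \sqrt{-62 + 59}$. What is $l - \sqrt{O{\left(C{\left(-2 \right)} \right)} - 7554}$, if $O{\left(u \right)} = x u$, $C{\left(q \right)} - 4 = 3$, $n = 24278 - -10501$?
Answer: $\frac{1}{25969} - \sqrt{-7554 + 7 i \sqrt{3}} \approx -0.069711 - 86.914 i$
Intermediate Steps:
$n = 34779$ ($n = 24278 + 10501 = 34779$)
$C{\left(q \right)} = 7$ ($C{\left(q \right)} = 4 + 3 = 7$)
$x = i \sqrt{3}$ ($x = \sqrt{-3} = i \sqrt{3} \approx 1.732 i$)
$l = \frac{1}{25969}$ ($l = \frac{2}{34779 + 17159} = \frac{2}{51938} = 2 \cdot \frac{1}{51938} = \frac{1}{25969} \approx 3.8507 \cdot 10^{-5}$)
$O{\left(u \right)} = i u \sqrt{3}$ ($O{\left(u \right)} = i \sqrt{3} u = i u \sqrt{3}$)
$l - \sqrt{O{\left(C{\left(-2 \right)} \right)} - 7554} = \frac{1}{25969} - \sqrt{i 7 \sqrt{3} - 7554} = \frac{1}{25969} - \sqrt{7 i \sqrt{3} - 7554} = \frac{1}{25969} - \sqrt{-7554 + 7 i \sqrt{3}}$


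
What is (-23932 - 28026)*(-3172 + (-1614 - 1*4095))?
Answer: 461438998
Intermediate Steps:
(-23932 - 28026)*(-3172 + (-1614 - 1*4095)) = -51958*(-3172 + (-1614 - 4095)) = -51958*(-3172 - 5709) = -51958*(-8881) = 461438998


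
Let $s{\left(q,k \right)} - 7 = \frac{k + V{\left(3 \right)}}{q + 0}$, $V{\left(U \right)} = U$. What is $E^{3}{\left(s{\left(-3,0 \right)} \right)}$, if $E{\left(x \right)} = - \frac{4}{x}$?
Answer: $- \frac{8}{27} \approx -0.2963$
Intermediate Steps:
$s{\left(q,k \right)} = 7 + \frac{3 + k}{q}$ ($s{\left(q,k \right)} = 7 + \frac{k + 3}{q + 0} = 7 + \frac{3 + k}{q}$)
$E^{3}{\left(s{\left(-3,0 \right)} \right)} = \left(- \frac{4}{\frac{1}{-3} \left(3 + 0 + 7 \left(-3\right)\right)}\right)^{3} = \left(- \frac{4}{\left(- \frac{1}{3}\right) \left(3 + 0 - 21\right)}\right)^{3} = \left(- \frac{4}{\left(- \frac{1}{3}\right) \left(-18\right)}\right)^{3} = \left(- \frac{4}{6}\right)^{3} = \left(\left(-4\right) \frac{1}{6}\right)^{3} = \left(- \frac{2}{3}\right)^{3} = - \frac{8}{27}$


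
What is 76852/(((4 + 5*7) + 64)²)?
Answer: 76852/10609 ≈ 7.2440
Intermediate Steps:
76852/(((4 + 5*7) + 64)²) = 76852/(((4 + 35) + 64)²) = 76852/((39 + 64)²) = 76852/(103²) = 76852/10609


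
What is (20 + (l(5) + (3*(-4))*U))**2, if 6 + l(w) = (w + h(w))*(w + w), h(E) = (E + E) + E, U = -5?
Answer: 75076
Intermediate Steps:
h(E) = 3*E (h(E) = 2*E + E = 3*E)
l(w) = -6 + 8*w**2 (l(w) = -6 + (w + 3*w)*(w + w) = -6 + (4*w)*(2*w) = -6 + 8*w**2)
(20 + (l(5) + (3*(-4))*U))**2 = (20 + ((-6 + 8*5**2) + (3*(-4))*(-5)))**2 = (20 + ((-6 + 8*25) - 12*(-5)))**2 = (20 + ((-6 + 200) + 60))**2 = (20 + (194 + 60))**2 = (20 + 254)**2 = 274**2 = 75076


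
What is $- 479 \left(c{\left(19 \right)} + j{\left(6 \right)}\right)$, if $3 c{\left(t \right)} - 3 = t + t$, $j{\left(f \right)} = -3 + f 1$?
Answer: $- \frac{23950}{3} \approx -7983.3$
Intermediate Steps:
$j{\left(f \right)} = -3 + f$
$c{\left(t \right)} = 1 + \frac{2 t}{3}$ ($c{\left(t \right)} = 1 + \frac{t + t}{3} = 1 + \frac{2 t}{3}$)
$- 479 \left(c{\left(19 \right)} + j{\left(6 \right)}\right) = - 479 \left(\left(1 + \frac{2}{3} \cdot 19\right) + \left(-3 + 6\right)\right) = - 479 \left(\left(1 + \frac{38}{3}\right) + 3\right) = - 479 \left(\frac{41}{3} + 3\right) = \left(-479\right) \frac{50}{3} = - \frac{23950}{3}$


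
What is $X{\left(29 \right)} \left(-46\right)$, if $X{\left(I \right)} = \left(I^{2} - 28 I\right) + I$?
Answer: $-2668$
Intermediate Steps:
$X{\left(I \right)} = I^{2} - 27 I$
$X{\left(29 \right)} \left(-46\right) = 29 \left(-27 + 29\right) \left(-46\right) = 29 \cdot 2 \left(-46\right) = 58 \left(-46\right) = -2668$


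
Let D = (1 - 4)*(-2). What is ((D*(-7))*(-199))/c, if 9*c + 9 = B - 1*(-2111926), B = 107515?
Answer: 37611/1109716 ≈ 0.033892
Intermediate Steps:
D = 6 (D = -3*(-2) = 6)
c = 2219432/9 (c = -1 + (107515 - 1*(-2111926))/9 = -1 + (107515 + 2111926)/9 = -1 + (⅑)*2219441 = -1 + 2219441/9 = 2219432/9 ≈ 2.4660e+5)
((D*(-7))*(-199))/c = ((6*(-7))*(-199))/(2219432/9) = -42*(-199)*(9/2219432) = 8358*(9/2219432) = 37611/1109716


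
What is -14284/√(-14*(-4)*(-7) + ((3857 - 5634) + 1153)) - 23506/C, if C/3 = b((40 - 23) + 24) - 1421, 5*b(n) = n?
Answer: 58765/10596 + 3571*I*√254/127 ≈ 5.546 + 448.13*I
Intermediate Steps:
b(n) = n/5
C = -21192/5 (C = 3*(((40 - 23) + 24)/5 - 1421) = 3*((17 + 24)/5 - 1421) = 3*((⅕)*41 - 1421) = 3*(41/5 - 1421) = 3*(-7064/5) = -21192/5 ≈ -4238.4)
-14284/√(-14*(-4)*(-7) + ((3857 - 5634) + 1153)) - 23506/C = -14284/√(-14*(-4)*(-7) + ((3857 - 5634) + 1153)) - 23506/(-21192/5) = -14284/√(56*(-7) + (-1777 + 1153)) - 23506*(-5/21192) = -14284/√(-392 - 624) + 58765/10596 = -14284*(-I*√254/508) + 58765/10596 = -(-3571)*I*√254/127 + 58765/10596 = 3571*I*√254/127 + 58765/10596 = 58765/10596 + 3571*I*√254/127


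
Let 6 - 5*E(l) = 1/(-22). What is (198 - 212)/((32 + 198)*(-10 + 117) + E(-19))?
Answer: -1540/2707233 ≈ -0.00056885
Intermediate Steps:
E(l) = 133/110 (E(l) = 6/5 - 1/5/(-22) = 6/5 - 1/5*(-1/22) = 6/5 + 1/110 = 133/110)
(198 - 212)/((32 + 198)*(-10 + 117) + E(-19)) = (198 - 212)/((32 + 198)*(-10 + 117) + 133/110) = -14/(230*107 + 133/110) = -14/(24610 + 133/110) = -14/2707233/110 = -14*110/2707233 = -1540/2707233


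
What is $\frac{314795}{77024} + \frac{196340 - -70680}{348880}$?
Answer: $\frac{56203719}{11582816} \approx 4.8523$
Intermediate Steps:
$\frac{314795}{77024} + \frac{196340 - -70680}{348880} = 314795 \cdot \frac{1}{77024} + \left(196340 + 70680\right) \frac{1}{348880} = \frac{10855}{2656} + 267020 \cdot \frac{1}{348880} = \frac{10855}{2656} + \frac{13351}{17444} = \frac{56203719}{11582816}$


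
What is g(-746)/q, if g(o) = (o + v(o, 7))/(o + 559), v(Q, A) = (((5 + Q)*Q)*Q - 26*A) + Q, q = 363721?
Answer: 412380030/68015827 ≈ 6.0630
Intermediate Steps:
v(Q, A) = Q - 26*A + Q**2*(5 + Q) (v(Q, A) = ((Q*(5 + Q))*Q - 26*A) + Q = (Q**2*(5 + Q) - 26*A) + Q = (-26*A + Q**2*(5 + Q)) + Q = Q - 26*A + Q**2*(5 + Q))
g(o) = (-182 + o**3 + 2*o + 5*o**2)/(559 + o) (g(o) = (o + (o + o**3 - 26*7 + 5*o**2))/(o + 559) = (o + (o + o**3 - 182 + 5*o**2))/(559 + o) = (o + (-182 + o + o**3 + 5*o**2))/(559 + o) = (-182 + o**3 + 2*o + 5*o**2)/(559 + o))
g(-746)/q = ((-182 + (-746)**3 + 2*(-746) + 5*(-746)**2)/(559 - 746))/363721 = ((-182 - 415160936 - 1492 + 5*556516)/(-187))*(1/363721) = -(-182 - 415160936 - 1492 + 2782580)/187*(1/363721) = -1/187*(-412380030)*(1/363721) = (412380030/187)*(1/363721) = 412380030/68015827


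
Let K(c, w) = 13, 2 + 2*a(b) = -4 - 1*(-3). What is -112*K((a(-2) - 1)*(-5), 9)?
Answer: -1456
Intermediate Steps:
a(b) = -3/2 (a(b) = -1 + (-4 - 1*(-3))/2 = -1 + (-4 + 3)/2 = -1 + (½)*(-1) = -1 - ½ = -3/2)
-112*K((a(-2) - 1)*(-5), 9) = -112*13 = -1456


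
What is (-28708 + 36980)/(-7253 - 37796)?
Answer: -8272/45049 ≈ -0.18362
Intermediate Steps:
(-28708 + 36980)/(-7253 - 37796) = 8272/(-45049) = 8272*(-1/45049) = -8272/45049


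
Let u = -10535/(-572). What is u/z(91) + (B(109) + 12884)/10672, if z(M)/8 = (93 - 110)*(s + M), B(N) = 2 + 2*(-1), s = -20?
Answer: 4440555723/3683995744 ≈ 1.2054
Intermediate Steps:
B(N) = 0 (B(N) = 2 - 2 = 0)
z(M) = 2720 - 136*M (z(M) = 8*((93 - 110)*(-20 + M)) = 8*(-17*(-20 + M)) = 8*(340 - 17*M) = 2720 - 136*M)
u = 10535/572 (u = -10535*(-1/572) = 10535/572 ≈ 18.418)
u/z(91) + (B(109) + 12884)/10672 = 10535/(572*(2720 - 136*91)) + (0 + 12884)/10672 = 10535/(572*(2720 - 12376)) + 12884*(1/10672) = (10535/572)/(-9656) + 3221/2668 = (10535/572)*(-1/9656) + 3221/2668 = -10535/5523232 + 3221/2668 = 4440555723/3683995744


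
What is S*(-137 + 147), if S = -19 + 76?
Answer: 570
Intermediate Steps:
S = 57
S*(-137 + 147) = 57*(-137 + 147) = 57*10 = 570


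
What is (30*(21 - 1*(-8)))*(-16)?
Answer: -13920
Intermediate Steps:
(30*(21 - 1*(-8)))*(-16) = (30*(21 + 8))*(-16) = (30*29)*(-16) = 870*(-16) = -13920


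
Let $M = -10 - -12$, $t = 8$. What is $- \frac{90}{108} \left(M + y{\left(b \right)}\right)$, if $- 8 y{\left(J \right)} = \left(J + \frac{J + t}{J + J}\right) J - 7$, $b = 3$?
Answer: $- \frac{85}{96} \approx -0.88542$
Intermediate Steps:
$y{\left(J \right)} = \frac{7}{8} - \frac{J \left(J + \frac{8 + J}{2 J}\right)}{8}$ ($y{\left(J \right)} = - \frac{\left(J + \frac{J + 8}{J + J}\right) J - 7}{8} = - \frac{\left(J + \frac{8 + J}{2 J}\right) J - 7}{8} = - \frac{J \left(J + \frac{8 + J}{2 J}\right) - 7}{8} = - \frac{-7 + J \left(J + \frac{8 + J}{2 J}\right)}{8} = \frac{7}{8} - \frac{J \left(J + \frac{8 + J}{2 J}\right)}{8}$)
$M = 2$ ($M = -10 + 12 = 2$)
$- \frac{90}{108} \left(M + y{\left(b \right)}\right) = - \frac{90}{108} \left(2 - \left(- \frac{3}{16} + \frac{9}{8}\right)\right) = \left(-90\right) \frac{1}{108} \left(2 - \frac{15}{16}\right) = - \frac{5 \left(2 - \frac{15}{16}\right)}{6} = \left(- \frac{5}{6}\right) \frac{17}{16} = - \frac{85}{96}$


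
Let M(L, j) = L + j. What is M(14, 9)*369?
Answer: 8487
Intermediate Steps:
M(14, 9)*369 = (14 + 9)*369 = 23*369 = 8487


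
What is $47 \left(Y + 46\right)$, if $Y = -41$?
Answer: $235$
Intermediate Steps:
$47 \left(Y + 46\right) = 47 \left(-41 + 46\right) = 47 \cdot 5 = 235$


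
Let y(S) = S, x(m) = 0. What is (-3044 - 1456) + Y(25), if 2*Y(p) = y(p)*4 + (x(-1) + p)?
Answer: -8875/2 ≈ -4437.5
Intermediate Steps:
Y(p) = 5*p/2 (Y(p) = (p*4 + (0 + p))/2 = (4*p + p)/2 = (5*p)/2 = 5*p/2)
(-3044 - 1456) + Y(25) = (-3044 - 1456) + (5/2)*25 = -4500 + 125/2 = -8875/2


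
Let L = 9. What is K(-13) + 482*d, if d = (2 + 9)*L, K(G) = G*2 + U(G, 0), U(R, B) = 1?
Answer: 47693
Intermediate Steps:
K(G) = 1 + 2*G (K(G) = G*2 + 1 = 2*G + 1 = 1 + 2*G)
d = 99 (d = (2 + 9)*9 = 11*9 = 99)
K(-13) + 482*d = (1 + 2*(-13)) + 482*99 = (1 - 26) + 47718 = -25 + 47718 = 47693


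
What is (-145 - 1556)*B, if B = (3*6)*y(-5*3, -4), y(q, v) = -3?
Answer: 91854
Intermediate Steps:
B = -54 (B = (3*6)*(-3) = 18*(-3) = -54)
(-145 - 1556)*B = (-145 - 1556)*(-54) = -1701*(-54) = 91854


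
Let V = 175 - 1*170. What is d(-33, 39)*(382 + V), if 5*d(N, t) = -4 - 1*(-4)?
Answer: 0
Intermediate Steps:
V = 5 (V = 175 - 170 = 5)
d(N, t) = 0 (d(N, t) = (-4 - 1*(-4))/5 = (-4 + 4)/5 = (⅕)*0 = 0)
d(-33, 39)*(382 + V) = 0*(382 + 5) = 0*387 = 0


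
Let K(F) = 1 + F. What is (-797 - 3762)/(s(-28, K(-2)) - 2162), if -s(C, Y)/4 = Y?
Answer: 4559/2158 ≈ 2.1126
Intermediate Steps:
s(C, Y) = -4*Y
(-797 - 3762)/(s(-28, K(-2)) - 2162) = (-797 - 3762)/(-4*(1 - 2) - 2162) = -4559/(-4*(-1) - 2162) = -4559/(4 - 2162) = -4559/(-2158) = -4559*(-1/2158) = 4559/2158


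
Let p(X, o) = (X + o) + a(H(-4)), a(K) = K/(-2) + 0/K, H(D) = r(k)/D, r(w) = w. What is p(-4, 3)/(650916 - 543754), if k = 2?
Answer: -3/428648 ≈ -6.9988e-6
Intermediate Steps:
H(D) = 2/D
a(K) = -K/2 (a(K) = K*(-½) + 0 = -K/2 + 0 = -K/2)
p(X, o) = ¼ + X + o (p(X, o) = (X + o) - 1/(-4) = (X + o) - (-1)/4 = (X + o) - ½*(-½) = (X + o) + ¼ = ¼ + X + o)
p(-4, 3)/(650916 - 543754) = (¼ - 4 + 3)/(650916 - 543754) = -¾/107162 = -¾*1/107162 = -3/428648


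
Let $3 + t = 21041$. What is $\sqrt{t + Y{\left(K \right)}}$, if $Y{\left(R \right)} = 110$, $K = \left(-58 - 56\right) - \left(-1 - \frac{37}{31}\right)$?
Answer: $2 \sqrt{5287} \approx 145.42$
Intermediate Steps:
$K = - \frac{3466}{31}$ ($K = -114 - - \frac{68}{31} = -114 + \left(1 + \frac{37}{31}\right) = -114 + \frac{68}{31} = - \frac{3466}{31} \approx -111.81$)
$t = 21038$ ($t = -3 + 21041 = 21038$)
$\sqrt{t + Y{\left(K \right)}} = \sqrt{21038 + 110} = \sqrt{21148} = 2 \sqrt{5287}$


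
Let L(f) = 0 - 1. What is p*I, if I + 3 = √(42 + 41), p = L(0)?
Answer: 3 - √83 ≈ -6.1104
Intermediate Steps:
L(f) = -1
p = -1
I = -3 + √83 (I = -3 + √(42 + 41) = -3 + √83 ≈ 6.1104)
p*I = -(-3 + √83) = 3 - √83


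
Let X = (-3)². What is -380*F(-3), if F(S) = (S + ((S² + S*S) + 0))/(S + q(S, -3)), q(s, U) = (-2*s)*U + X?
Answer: 475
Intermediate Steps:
X = 9
q(s, U) = 9 - 2*U*s (q(s, U) = (-2*s)*U + 9 = -2*U*s + 9 = 9 - 2*U*s)
F(S) = (S + 2*S²)/(9 + 7*S) (F(S) = (S + ((S² + S*S) + 0))/(S + (9 - 2*(-3)*S)) = (S + ((S² + S²) + 0))/(S + (9 + 6*S)) = (S + (2*S² + 0))/(9 + 7*S) = (S + 2*S²)/(9 + 7*S))
-380*F(-3) = -(-1140)*(1 + 2*(-3))/(9 + 7*(-3)) = -(-1140)*(1 - 6)/(9 - 21) = -(-1140)*(-5)/(-12) = -(-1140)*(-1)*(-5)/12 = -380*(-5/4) = 475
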